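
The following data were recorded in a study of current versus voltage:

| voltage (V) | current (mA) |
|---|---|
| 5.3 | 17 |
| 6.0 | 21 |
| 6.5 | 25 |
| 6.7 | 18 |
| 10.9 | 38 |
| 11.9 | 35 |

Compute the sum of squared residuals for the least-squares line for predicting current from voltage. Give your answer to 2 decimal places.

49.04

n = 6, Σx = 47.3, Σy = 154, Σxy = 1329.9, Σx² = 411.65, Σy² = 4348
Sxx = Σx² − (Σx)²/n = 411.65 − 372.881667 = 38.768333
Sxy = Σxy − (Σx)(Σy)/n = 1329.9 − 1214.033333 = 115.866667
Syy = Σy² − (Σy)²/n = 4348 − 3952.666667 = 395.333333
b = Sxy/Sxx = 115.866667/38.768333 = 2.988694
SSE = Syy − b·Sxy = 395.333333 − 2.988694·115.866667 = 49.043377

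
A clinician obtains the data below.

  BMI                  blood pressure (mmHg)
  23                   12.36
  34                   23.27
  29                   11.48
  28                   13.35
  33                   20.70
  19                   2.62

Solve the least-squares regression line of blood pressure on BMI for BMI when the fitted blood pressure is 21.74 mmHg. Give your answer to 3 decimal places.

n = 6, Σx = 166, Σy = 83.78, Σxy = 2515.06, Σx² = 4760
Sxx = Σx² − (Σx)²/n = 4760 − 4592.666667 = 167.333333
Sxy = Σxy − (Σx)(Σy)/n = 2515.06 − 2317.913333 = 197.146667
b = Sxy/Sxx = 197.146667/167.333333 = 1.178167
a = ȳ − b·x̄ = 13.963333 − 1.178167·27.666667 = -18.632629
Set a + b·x = 21.74: x = (21.74 − (-18.632629)) / 1.178167 = 34.267314

34.267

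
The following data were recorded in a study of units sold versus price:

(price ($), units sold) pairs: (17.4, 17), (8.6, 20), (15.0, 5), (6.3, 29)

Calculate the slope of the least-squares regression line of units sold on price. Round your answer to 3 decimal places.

-1.390

n = 4, Σx = 47.3, Σy = 71, Σxy = 725.5, Σx² = 641.41
Sxx = Σx² − (Σx)²/n = 641.41 − 559.3225 = 82.0875
Sxy = Σxy − (Σx)(Σy)/n = 725.5 − 839.575 = -114.075
b = Sxy/Sxx = -114.075/82.0875 = -1.389676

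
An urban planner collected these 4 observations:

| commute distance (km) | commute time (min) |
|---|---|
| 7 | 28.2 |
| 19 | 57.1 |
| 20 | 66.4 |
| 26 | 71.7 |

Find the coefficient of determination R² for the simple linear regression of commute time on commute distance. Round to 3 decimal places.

0.958

n = 4, Σx = 72, Σy = 223.4, Σxy = 4474.5, Σx² = 1486, Σy² = 13605.5
Sxx = Σx² − (Σx)²/n = 1486 − 1296 = 190
Sxy = Σxy − (Σx)(Σy)/n = 4474.5 − 4021.2 = 453.3
Syy = Σy² − (Σy)²/n = 13605.5 − 12476.89 = 1128.61
R² = Sxy²/(Sxx·Syy) = (453.3)²/(190·1128.61) = 0.958239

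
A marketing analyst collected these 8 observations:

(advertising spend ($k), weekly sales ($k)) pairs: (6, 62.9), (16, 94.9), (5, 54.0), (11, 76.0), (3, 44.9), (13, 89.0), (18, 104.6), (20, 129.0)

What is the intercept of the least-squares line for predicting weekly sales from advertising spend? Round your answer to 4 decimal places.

n = 8, Σx = 92, Σy = 655.3, Σxy = 8756.3, Σx² = 1340
Sxx = Σx² − (Σx)²/n = 1340 − 1058 = 282
Sxy = Σxy − (Σx)(Σy)/n = 8756.3 − 7535.95 = 1220.35
b = Sxy/Sxx = 1220.35/282 = 4.327482
a = ȳ − b·x̄ = 81.9125 − 4.327482·11.5 = 32.146454

32.1465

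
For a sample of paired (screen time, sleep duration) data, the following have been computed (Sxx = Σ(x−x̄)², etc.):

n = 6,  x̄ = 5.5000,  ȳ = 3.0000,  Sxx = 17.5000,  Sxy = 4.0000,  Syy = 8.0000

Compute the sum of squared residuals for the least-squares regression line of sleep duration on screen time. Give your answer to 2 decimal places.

7.09

b = Sxy/Sxx = 4/17.5 = 0.228571
SSE = Syy − b·Sxy = 8 − 0.228571·4 = 7.085714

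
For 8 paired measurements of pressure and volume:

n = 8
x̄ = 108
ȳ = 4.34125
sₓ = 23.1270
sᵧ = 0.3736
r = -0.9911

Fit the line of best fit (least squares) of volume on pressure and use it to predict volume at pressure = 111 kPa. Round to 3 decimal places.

b = r · sᵧ/sₓ = -0.9911 · 0.3736/23.127 = -0.016011
a = ȳ − b·x̄ = 4.34125 − (-0.016011)·108 = 6.070385
ŷ(111) = a + b·111 = 6.070385 + (-0.016011)·111 = 4.293218

4.293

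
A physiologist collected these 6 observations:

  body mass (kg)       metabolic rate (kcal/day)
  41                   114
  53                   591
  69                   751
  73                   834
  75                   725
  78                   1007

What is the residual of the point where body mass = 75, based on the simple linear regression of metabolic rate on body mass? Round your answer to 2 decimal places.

-143.75

n = 6, Σx = 389, Σy = 4022, Σxy = 281619, Σx² = 26289
Sxx = Σx² − (Σx)²/n = 26289 − 25220.166667 = 1068.833333
Sxy = Σxy − (Σx)(Σy)/n = 281619 − 260759.666667 = 20859.333333
b = Sxy/Sxx = 20859.333333/1068.833333 = 19.515983
a = ȳ − b·x̄ = 670.333333 − 19.515983·64.833333 = -594.952908
ŷ(75) = -594.952908 + 19.515983·75 = 868.745829
residual = y − ŷ = 725 − 868.745829 = -143.745829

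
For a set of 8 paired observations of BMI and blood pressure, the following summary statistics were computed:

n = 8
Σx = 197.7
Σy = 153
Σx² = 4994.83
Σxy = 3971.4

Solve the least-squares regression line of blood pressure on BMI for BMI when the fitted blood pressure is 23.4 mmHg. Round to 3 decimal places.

Sxx = Σx² − (Σx)²/n = 4994.83 − 4885.66125 = 109.16875
Sxy = Σxy − (Σx)(Σy)/n = 3971.4 − 3781.0125 = 190.3875
b = Sxy/Sxx = 190.3875/109.16875 = 1.743974
a = ȳ − b·x̄ = 19.125 − 1.743974·24.7125 = -23.972966
Set a + b·x = 23.4: x = (23.4 − (-23.972966)) / 1.743974 = 27.163798

27.164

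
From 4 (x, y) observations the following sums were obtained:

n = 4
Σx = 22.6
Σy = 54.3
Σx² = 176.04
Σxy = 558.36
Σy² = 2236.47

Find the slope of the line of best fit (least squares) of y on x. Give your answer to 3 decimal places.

Sxx = Σx² − (Σx)²/n = 176.04 − 127.69 = 48.35
Sxy = Σxy − (Σx)(Σy)/n = 558.36 − 306.795 = 251.565
b = Sxy/Sxx = 251.565/48.35 = 5.202999

5.203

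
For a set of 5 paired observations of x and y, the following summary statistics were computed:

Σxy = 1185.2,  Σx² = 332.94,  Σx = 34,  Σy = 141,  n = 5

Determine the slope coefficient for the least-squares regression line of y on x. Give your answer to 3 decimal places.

Sxx = Σx² − (Σx)²/n = 332.94 − 231.2 = 101.74
Sxy = Σxy − (Σx)(Σy)/n = 1185.2 − 958.8 = 226.4
b = Sxy/Sxx = 226.4/101.74 = 2.225280

2.225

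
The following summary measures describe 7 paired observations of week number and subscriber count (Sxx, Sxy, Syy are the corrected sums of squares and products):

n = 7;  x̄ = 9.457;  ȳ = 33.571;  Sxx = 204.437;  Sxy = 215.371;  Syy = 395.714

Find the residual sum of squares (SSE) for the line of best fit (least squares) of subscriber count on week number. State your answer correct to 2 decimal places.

168.82

b = Sxy/Sxx = 215.371/204.437 = 1.053483
SSE = Syy − b·Sxy = 395.714 − 1.053483·215.371 = 168.824212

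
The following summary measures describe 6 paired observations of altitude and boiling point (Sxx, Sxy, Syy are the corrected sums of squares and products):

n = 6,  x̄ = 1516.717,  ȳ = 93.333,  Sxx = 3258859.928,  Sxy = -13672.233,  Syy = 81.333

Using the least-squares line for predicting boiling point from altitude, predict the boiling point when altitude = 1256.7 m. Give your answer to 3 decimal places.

b = Sxy/Sxx = -13672.233/3258859.928 = -0.004195
a = ȳ − b·x̄ = 93.333 − (-0.004195)·1516.717 = 99.696240
ŷ(1256.7) = a + b·1256.7 = 99.696240 + (-0.004195)·1256.7 = 94.423876

94.424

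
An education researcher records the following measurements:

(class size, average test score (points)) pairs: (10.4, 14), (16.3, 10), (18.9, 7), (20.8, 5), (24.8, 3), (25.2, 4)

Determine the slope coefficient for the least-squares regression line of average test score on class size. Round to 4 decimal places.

n = 6, Σx = 116.4, Σy = 43, Σxy = 720.1, Σx² = 2413.78
Sxx = Σx² − (Σx)²/n = 2413.78 − 2258.16 = 155.62
Sxy = Σxy − (Σx)(Σy)/n = 720.1 − 834.2 = -114.1
b = Sxy/Sxx = -114.1/155.62 = -0.733196

-0.7332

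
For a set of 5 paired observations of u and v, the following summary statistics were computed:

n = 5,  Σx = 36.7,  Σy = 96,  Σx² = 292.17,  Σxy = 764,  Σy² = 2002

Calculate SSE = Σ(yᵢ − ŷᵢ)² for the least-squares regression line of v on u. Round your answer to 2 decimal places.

Sxx = Σx² − (Σx)²/n = 292.17 − 269.378 = 22.792
Sxy = Σxy − (Σx)(Σy)/n = 764 − 704.64 = 59.36
Syy = Σy² − (Σy)²/n = 2002 − 1843.2 = 158.8
b = Sxy/Sxx = 59.36/22.792 = 2.604423
SSE = Syy − b·Sxy = 158.8 − 2.604423·59.36 = 4.201474

4.20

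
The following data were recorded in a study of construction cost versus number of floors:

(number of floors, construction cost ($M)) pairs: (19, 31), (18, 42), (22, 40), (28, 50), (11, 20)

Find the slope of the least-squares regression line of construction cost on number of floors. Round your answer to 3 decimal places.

1.685

n = 5, Σx = 98, Σy = 183, Σxy = 3845, Σx² = 2074
Sxx = Σx² − (Σx)²/n = 2074 − 1920.8 = 153.2
Sxy = Σxy − (Σx)(Σy)/n = 3845 − 3586.8 = 258.2
b = Sxy/Sxx = 258.2/153.2 = 1.685379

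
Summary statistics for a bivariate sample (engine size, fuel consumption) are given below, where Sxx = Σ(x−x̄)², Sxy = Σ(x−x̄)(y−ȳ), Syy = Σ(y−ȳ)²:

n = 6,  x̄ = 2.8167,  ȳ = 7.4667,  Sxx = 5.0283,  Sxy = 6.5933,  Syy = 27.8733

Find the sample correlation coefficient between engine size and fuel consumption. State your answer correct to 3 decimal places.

0.557

r = Sxy/√(Sxx·Syy) = 6.5933/√(140.155314) = 6.5933/11.838721 = 0.556927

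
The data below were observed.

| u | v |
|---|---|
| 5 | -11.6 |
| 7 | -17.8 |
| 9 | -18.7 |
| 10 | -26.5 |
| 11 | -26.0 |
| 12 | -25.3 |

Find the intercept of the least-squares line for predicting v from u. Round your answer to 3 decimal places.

n = 6, Σx = 54, Σy = -125.9, Σxy = -1205.5, Σx² = 520
Sxx = Σx² − (Σx)²/n = 520 − 486 = 34
Sxy = Σxy − (Σx)(Σy)/n = -1205.5 − (-1133.1) = -72.4
b = Sxy/Sxx = -72.4/34 = -2.129412
a = ȳ − b·x̄ = -20.983333 − (-2.129412)·9 = -1.818627

-1.819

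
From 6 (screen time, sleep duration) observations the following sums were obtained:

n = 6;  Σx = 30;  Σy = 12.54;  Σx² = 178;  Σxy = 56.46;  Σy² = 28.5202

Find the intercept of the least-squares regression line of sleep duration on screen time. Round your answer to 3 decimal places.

3.204

Sxx = Σx² − (Σx)²/n = 178 − 150 = 28
Sxy = Σxy − (Σx)(Σy)/n = 56.46 − 62.7 = -6.24
b = Sxy/Sxx = -6.24/28 = -0.222857
a = ȳ − b·x̄ = 2.09 − (-0.222857)·5 = 3.204286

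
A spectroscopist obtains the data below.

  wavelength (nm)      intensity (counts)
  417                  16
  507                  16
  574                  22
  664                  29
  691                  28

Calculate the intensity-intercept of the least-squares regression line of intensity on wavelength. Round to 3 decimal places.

-7.855

n = 5, Σx = 2853, Σy = 111, Σxy = 66016, Σx² = 1678791
Sxx = Σx² − (Σx)²/n = 1678791 − 1627921.8 = 50869.2
Sxy = Σxy − (Σx)(Σy)/n = 66016 − 63336.6 = 2679.4
b = Sxy/Sxx = 2679.4/50869.2 = 0.052672
a = ȳ − b·x̄ = 22.2 − 0.052672·570.6 = -7.854839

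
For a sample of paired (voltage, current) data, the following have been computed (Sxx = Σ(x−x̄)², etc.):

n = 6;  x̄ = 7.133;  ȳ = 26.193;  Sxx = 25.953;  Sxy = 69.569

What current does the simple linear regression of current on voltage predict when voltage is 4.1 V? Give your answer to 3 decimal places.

b = Sxy/Sxx = 69.569/25.953 = 2.680576
a = ȳ − b·x̄ = 26.193 − 2.680576·7.133 = 7.072448
ŷ(4.1) = a + b·4.1 = 7.072448 + 2.680576·4.1 = 18.062812

18.063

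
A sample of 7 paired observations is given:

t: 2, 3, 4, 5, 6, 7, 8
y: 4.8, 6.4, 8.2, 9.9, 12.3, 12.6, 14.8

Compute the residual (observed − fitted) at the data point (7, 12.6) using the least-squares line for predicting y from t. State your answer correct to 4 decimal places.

-0.5786

n = 7, Σx = 35, Σy = 69, Σxy = 391.5, Σx² = 203
Sxx = Σx² − (Σx)²/n = 203 − 175 = 28
Sxy = Σxy − (Σx)(Σy)/n = 391.5 − 345 = 46.5
b = Sxy/Sxx = 46.5/28 = 1.660714
a = ȳ − b·x̄ = 9.857143 − 1.660714·5 = 1.553571
ŷ(7) = 1.553571 + 1.660714·7 = 13.178571
residual = y − ŷ = 12.6 − 13.178571 = -0.578571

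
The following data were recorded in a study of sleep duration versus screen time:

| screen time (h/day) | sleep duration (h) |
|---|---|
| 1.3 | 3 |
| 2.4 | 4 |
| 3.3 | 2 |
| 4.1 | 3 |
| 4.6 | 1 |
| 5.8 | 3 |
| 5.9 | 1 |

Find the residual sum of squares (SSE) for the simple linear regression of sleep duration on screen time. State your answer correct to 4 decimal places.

5.4883

n = 7, Σx = 27.4, Σy = 17, Σxy = 60.3, Σx² = 124.76, Σy² = 49
Sxx = Σx² − (Σx)²/n = 124.76 − 107.251429 = 17.508571
Sxy = Σxy − (Σx)(Σy)/n = 60.3 − 66.542857 = -6.242857
Syy = Σy² − (Σy)²/n = 49 − 41.285714 = 7.714286
b = Sxy/Sxx = -6.242857/17.508571 = -0.356560
SSE = Syy − b·Sxy = 7.714286 − (-0.356560)·(-6.242857) = 5.488332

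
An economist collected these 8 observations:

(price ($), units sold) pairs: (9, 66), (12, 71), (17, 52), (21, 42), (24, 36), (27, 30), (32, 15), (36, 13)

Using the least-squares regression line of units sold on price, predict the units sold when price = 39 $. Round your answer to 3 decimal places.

n = 8, Σx = 178, Σy = 325, Σxy = 5834, Σx² = 4580
Sxx = Σx² − (Σx)²/n = 4580 − 3960.5 = 619.5
Sxy = Σxy − (Σx)(Σy)/n = 5834 − 7231.25 = -1397.25
b = Sxy/Sxx = -1397.25/619.5 = -2.255448
a = ȳ − b·x̄ = 40.625 − (-2.255448)·22.25 = 90.808717
ŷ(39) = a + b·39 = 90.808717 + (-2.255448)·39 = 2.846247

2.846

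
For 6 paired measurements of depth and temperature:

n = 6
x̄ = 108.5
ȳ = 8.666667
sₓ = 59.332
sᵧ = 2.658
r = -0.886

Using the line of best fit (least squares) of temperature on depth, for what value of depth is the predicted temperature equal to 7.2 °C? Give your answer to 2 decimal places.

b = r · sᵧ/sₓ = -0.886 · 2.658/59.332 = -0.039692
a = ȳ − b·x̄ = 8.666667 − (-0.039692)·108.5 = 12.973217
Set a + b·x = 7.2: x = (7.2 − 12.973217) / (-0.039692) = 145.451478

145.45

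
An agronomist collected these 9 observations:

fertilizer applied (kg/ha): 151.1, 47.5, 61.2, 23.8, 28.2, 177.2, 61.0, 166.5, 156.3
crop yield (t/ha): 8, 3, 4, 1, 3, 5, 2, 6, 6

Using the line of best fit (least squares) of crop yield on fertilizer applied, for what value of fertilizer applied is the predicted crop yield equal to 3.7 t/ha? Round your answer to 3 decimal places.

n = 9, Σx = 872.8, Σy = 38, Σxy = 4649.3, Σx² = 117467.36
Sxx = Σx² − (Σx)²/n = 117467.36 − 84642.204444 = 32825.155556
Sxy = Σxy − (Σx)(Σy)/n = 4649.3 − 3685.155556 = 964.144444
b = Sxy/Sxx = 964.144444/32825.155556 = 0.029372
a = ȳ − b·x̄ = 4.222222 − 0.029372·96.977778 = 1.373779
Set a + b·x = 3.7: x = (3.7 − 1.373779) / 0.029372 = 79.198258

79.198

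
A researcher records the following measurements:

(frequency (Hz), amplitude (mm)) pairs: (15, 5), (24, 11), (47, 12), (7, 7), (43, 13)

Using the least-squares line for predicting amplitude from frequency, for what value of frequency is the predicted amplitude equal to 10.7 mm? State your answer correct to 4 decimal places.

n = 5, Σx = 136, Σy = 48, Σxy = 1511, Σx² = 4908
Sxx = Σx² − (Σx)²/n = 4908 − 3699.2 = 1208.8
Sxy = Σxy − (Σx)(Σy)/n = 1511 − 1305.6 = 205.4
b = Sxy/Sxx = 205.4/1208.8 = 0.169921
a = ȳ − b·x̄ = 9.6 − 0.169921·27.2 = 4.978160
Set a + b·x = 10.7: x = (10.7 − 4.978160) / 0.169921 = 33.673612

33.6736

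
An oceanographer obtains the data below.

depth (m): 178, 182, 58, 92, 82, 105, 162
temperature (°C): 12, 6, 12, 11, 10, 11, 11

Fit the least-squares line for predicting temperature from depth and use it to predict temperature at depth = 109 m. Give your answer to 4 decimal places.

10.6675

n = 7, Σx = 859, Σy = 73, Σxy = 8693, Σx² = 120629
Sxx = Σx² − (Σx)²/n = 120629 − 105411.571429 = 15217.428571
Sxy = Σxy − (Σx)(Σy)/n = 8693 − 8958.142857 = -265.142857
b = Sxy/Sxx = -265.142857/15217.428571 = -0.017424
a = ȳ − b·x̄ = 10.428571 − (-0.017424)·122.714286 = 12.566700
ŷ(109) = a + b·109 = 12.566700 + (-0.017424)·109 = 10.667524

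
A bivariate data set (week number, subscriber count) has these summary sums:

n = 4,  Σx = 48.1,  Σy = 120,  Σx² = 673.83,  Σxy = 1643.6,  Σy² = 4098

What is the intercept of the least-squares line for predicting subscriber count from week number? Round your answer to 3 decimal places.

Sxx = Σx² − (Σx)²/n = 673.83 − 578.4025 = 95.4275
Sxy = Σxy − (Σx)(Σy)/n = 1643.6 − 1443 = 200.6
b = Sxy/Sxx = 200.6/95.4275 = 2.102119
a = ȳ − b·x̄ = 30 − 2.102119·12.025 = 4.722014

4.722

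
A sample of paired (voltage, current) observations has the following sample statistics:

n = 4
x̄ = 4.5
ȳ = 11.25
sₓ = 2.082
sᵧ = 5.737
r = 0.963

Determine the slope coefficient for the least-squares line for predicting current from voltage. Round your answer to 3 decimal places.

b = r · sᵧ/sₓ = 0.963 · 5.737/2.082 = 2.653569

2.654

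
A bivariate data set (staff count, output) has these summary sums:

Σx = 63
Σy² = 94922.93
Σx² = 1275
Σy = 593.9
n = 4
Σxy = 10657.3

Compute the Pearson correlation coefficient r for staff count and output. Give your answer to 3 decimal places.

Sxx = Σx² − (Σx)²/n = 1275 − 992.25 = 282.75
Sxy = Σxy − (Σx)(Σy)/n = 10657.3 − 9353.925 = 1303.375
Syy = Σy² − (Σy)²/n = 94922.93 − 88179.3025 = 6743.6275
r = Sxy/√(Sxx·Syy) = 1303.375/√(1906760.675625) = 1303.375/1380.855052 = 0.943890

0.944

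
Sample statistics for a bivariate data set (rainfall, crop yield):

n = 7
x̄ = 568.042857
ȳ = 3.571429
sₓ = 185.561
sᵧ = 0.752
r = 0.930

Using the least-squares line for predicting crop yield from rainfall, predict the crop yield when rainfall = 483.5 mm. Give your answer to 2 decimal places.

3.25

b = r · sᵧ/sₓ = 0.93 · 0.752/185.561 = 0.003769
a = ȳ − b·x̄ = 3.571429 − 0.003769·568.042857 = 1.430535
ŷ(483.5) = a + b·483.5 = 1.430535 + 0.003769·483.5 = 3.252796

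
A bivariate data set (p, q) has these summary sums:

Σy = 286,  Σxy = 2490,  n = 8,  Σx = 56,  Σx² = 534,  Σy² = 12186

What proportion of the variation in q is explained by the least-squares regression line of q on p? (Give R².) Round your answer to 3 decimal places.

0.855

Sxx = Σx² − (Σx)²/n = 534 − 392 = 142
Sxy = Σxy − (Σx)(Σy)/n = 2490 − 2002 = 488
Syy = Σy² − (Σy)²/n = 12186 − 10224.5 = 1961.5
R² = Sxy²/(Sxx·Syy) = (488)²/(142·1961.5) = 0.854994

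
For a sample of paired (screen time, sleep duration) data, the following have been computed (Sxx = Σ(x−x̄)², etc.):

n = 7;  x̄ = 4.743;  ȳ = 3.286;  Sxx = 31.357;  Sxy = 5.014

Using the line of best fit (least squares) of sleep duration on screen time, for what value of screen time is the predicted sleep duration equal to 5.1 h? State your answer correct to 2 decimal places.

b = Sxy/Sxx = 5.014/31.357 = 0.159901
a = ȳ − b·x̄ = 3.286 − 0.159901·4.743 = 2.527592
Set a + b·x = 5.1: x = (5.1 − 2.527592) / 0.159901 = 16.087555

16.09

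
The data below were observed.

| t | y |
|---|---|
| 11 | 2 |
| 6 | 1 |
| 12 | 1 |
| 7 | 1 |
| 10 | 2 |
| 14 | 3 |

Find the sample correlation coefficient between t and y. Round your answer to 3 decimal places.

n = 6, Σx = 60, Σy = 10, Σxy = 109, Σx² = 646, Σy² = 20
Sxx = Σx² − (Σx)²/n = 646 − 600 = 46
Sxy = Σxy − (Σx)(Σy)/n = 109 − 100 = 9
Syy = Σy² − (Σy)²/n = 20 − 16.666667 = 3.333333
r = Sxy/√(Sxx·Syy) = 9/√(153.333333) = 9/12.382784 = 0.726816

0.727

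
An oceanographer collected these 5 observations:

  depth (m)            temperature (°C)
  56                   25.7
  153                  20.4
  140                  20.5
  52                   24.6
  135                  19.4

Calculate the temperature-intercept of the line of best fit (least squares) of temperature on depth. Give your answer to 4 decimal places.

28.0038

n = 5, Σx = 536, Σy = 110.6, Σxy = 11328.6, Σx² = 67074
Sxx = Σx² − (Σx)²/n = 67074 − 57459.2 = 9614.8
Sxy = Σxy − (Σx)(Σy)/n = 11328.6 − 11856.32 = -527.72
b = Sxy/Sxx = -527.72/9614.8 = -0.054886
a = ȳ − b·x̄ = 22.12 − (-0.054886)·107.2 = 28.003802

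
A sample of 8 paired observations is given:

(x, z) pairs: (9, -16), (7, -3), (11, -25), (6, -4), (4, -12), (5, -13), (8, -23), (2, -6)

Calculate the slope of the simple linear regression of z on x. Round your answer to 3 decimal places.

-1.897

n = 8, Σx = 52, Σy = -102, Σxy = -773, Σx² = 396
Sxx = Σx² − (Σx)²/n = 396 − 338 = 58
Sxy = Σxy − (Σx)(Σy)/n = -773 − (-663) = -110
b = Sxy/Sxx = -110/58 = -1.896552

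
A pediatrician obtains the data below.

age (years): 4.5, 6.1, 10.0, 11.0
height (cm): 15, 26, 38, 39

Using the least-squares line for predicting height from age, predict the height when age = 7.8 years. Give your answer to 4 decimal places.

29.1430

n = 4, Σx = 31.6, Σy = 118, Σxy = 1035.1, Σx² = 278.46
Sxx = Σx² − (Σx)²/n = 278.46 − 249.64 = 28.82
Sxy = Σxy − (Σx)(Σy)/n = 1035.1 − 932.2 = 102.9
b = Sxy/Sxx = 102.9/28.82 = 3.570437
a = ȳ − b·x̄ = 29.5 − 3.570437·7.9 = 1.293546
ŷ(7.8) = a + b·7.8 = 1.293546 + 3.570437·7.8 = 29.142956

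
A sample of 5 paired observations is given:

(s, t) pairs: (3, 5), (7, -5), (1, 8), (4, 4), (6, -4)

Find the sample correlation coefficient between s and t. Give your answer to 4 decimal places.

-0.9726

n = 5, Σx = 21, Σy = 8, Σxy = -20, Σx² = 111, Σy² = 146
Sxx = Σx² − (Σx)²/n = 111 − 88.2 = 22.8
Sxy = Σxy − (Σx)(Σy)/n = -20 − 33.6 = -53.6
Syy = Σy² − (Σy)²/n = 146 − 12.8 = 133.2
r = Sxy/√(Sxx·Syy) = -53.6/√(3036.96) = -53.6/55.108620 = -0.972625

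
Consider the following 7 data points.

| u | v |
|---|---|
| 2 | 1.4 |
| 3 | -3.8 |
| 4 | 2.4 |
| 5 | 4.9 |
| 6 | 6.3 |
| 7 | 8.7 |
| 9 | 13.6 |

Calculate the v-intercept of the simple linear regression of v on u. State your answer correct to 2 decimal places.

-6.18

n = 7, Σx = 36, Σy = 33.5, Σxy = 246.6, Σx² = 220
Sxx = Σx² − (Σx)²/n = 220 − 185.142857 = 34.857143
Sxy = Σxy − (Σx)(Σy)/n = 246.6 − 172.285714 = 74.314286
b = Sxy/Sxx = 74.314286/34.857143 = 2.131967
a = ȳ − b·x̄ = 4.785714 − 2.131967·5.142857 = -6.178689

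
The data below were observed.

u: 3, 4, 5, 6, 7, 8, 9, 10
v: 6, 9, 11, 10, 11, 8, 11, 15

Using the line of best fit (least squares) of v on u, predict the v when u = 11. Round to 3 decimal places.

13.607

n = 8, Σx = 52, Σy = 81, Σxy = 559, Σx² = 380
Sxx = Σx² − (Σx)²/n = 380 − 338 = 42
Sxy = Σxy − (Σx)(Σy)/n = 559 − 526.5 = 32.5
b = Sxy/Sxx = 32.5/42 = 0.773810
a = ȳ − b·x̄ = 10.125 − 0.773810·6.5 = 5.095238
ŷ(11) = a + b·11 = 5.095238 + 0.773810·11 = 13.607143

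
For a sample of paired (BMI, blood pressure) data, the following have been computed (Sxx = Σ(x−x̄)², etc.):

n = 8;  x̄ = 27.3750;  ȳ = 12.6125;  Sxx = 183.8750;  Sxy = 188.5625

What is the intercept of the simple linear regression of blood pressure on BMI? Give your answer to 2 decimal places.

-15.46

b = Sxy/Sxx = 188.5625/183.875 = 1.025493
a = ȳ − b·x̄ = 12.6125 − 1.025493·27.375 = -15.460367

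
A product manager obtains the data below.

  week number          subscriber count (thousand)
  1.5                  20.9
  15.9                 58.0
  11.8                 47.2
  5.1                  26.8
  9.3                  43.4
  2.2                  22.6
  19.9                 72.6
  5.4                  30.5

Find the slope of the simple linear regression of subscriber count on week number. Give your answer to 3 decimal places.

2.782

n = 8, Σx = 71.1, Σy = 322, Σxy = 3709.97, Σx² = 936.81
Sxx = Σx² − (Σx)²/n = 936.81 − 631.90125 = 304.90875
Sxy = Σxy − (Σx)(Σy)/n = 3709.97 − 2861.775 = 848.195
b = Sxy/Sxx = 848.195/304.90875 = 2.781799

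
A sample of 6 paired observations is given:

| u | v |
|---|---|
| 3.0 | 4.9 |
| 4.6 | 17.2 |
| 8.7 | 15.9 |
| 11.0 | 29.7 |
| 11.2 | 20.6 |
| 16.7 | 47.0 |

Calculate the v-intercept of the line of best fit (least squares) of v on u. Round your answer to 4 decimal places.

-2.0433

n = 6, Σx = 55.2, Σy = 135.3, Σxy = 1574.47, Σx² = 631.18
Sxx = Σx² − (Σx)²/n = 631.18 − 507.84 = 123.34
Sxy = Σxy − (Σx)(Σy)/n = 1574.47 − 1244.76 = 329.71
b = Sxy/Sxx = 329.71/123.34 = 2.673180
a = ȳ − b·x̄ = 22.55 − 2.673180·9.2 = -2.043254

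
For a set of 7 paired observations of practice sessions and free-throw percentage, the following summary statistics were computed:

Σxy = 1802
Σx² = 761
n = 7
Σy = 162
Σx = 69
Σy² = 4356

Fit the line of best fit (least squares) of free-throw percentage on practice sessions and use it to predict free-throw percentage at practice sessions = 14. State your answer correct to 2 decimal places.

Sxx = Σx² − (Σx)²/n = 761 − 680.142857 = 80.857143
Sxy = Σxy − (Σx)(Σy)/n = 1802 − 1596.857143 = 205.142857
b = Sxy/Sxx = 205.142857/80.857143 = 2.537102
a = ȳ − b·x̄ = 23.142857 − 2.537102·9.857143 = -1.865724
ŷ(14) = a + b·14 = -1.865724 + 2.537102·14 = 33.653710

33.65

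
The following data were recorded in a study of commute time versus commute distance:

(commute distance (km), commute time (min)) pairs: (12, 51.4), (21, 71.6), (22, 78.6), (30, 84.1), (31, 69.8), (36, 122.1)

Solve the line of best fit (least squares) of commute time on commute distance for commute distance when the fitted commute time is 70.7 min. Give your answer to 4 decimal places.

21.3222

n = 6, Σx = 152, Σy = 477.6, Σxy = 12932, Σx² = 4226
Sxx = Σx² − (Σx)²/n = 4226 − 3850.666667 = 375.333333
Sxy = Σxy − (Σx)(Σy)/n = 12932 − 12099.2 = 832.8
b = Sxy/Sxx = 832.8/375.333333 = 2.218828
a = ȳ − b·x̄ = 79.6 − 2.218828·25.333333 = 23.389698
Set a + b·x = 70.7: x = (70.7 − 23.389698) / 2.218828 = 21.322206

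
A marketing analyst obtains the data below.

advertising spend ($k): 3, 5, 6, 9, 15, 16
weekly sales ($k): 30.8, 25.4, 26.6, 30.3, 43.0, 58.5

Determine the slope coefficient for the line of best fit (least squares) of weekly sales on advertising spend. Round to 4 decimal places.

2.0637

n = 6, Σx = 54, Σy = 214.6, Σxy = 2232.7, Σx² = 632
Sxx = Σx² − (Σx)²/n = 632 − 486 = 146
Sxy = Σxy − (Σx)(Σy)/n = 2232.7 − 1931.4 = 301.3
b = Sxy/Sxx = 301.3/146 = 2.063699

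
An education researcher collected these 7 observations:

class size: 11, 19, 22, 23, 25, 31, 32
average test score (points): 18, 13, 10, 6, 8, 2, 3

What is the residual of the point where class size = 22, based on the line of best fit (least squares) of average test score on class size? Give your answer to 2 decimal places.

0.45

n = 7, Σx = 163, Σy = 60, Σxy = 1161, Σx² = 4105
Sxx = Σx² − (Σx)²/n = 4105 − 3795.571429 = 309.428571
Sxy = Σxy − (Σx)(Σy)/n = 1161 − 1397.142857 = -236.142857
b = Sxy/Sxx = -236.142857/309.428571 = -0.763158
a = ȳ − b·x̄ = 8.571429 − (-0.763158)·23.285714 = 26.342105
ŷ(22) = 26.342105 + (-0.763158)·22 = 9.552632
residual = y − ŷ = 10 − 9.552632 = 0.447368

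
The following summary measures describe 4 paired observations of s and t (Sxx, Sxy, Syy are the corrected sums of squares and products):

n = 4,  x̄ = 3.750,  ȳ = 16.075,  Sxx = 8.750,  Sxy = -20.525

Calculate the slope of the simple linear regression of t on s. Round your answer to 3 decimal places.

b = Sxy/Sxx = -20.525/8.75 = -2.345714

-2.346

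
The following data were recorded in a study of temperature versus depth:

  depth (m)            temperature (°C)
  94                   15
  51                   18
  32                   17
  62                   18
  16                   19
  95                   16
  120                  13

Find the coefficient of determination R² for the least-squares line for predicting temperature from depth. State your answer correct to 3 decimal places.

0.801

n = 7, Σx = 470, Σy = 116, Σxy = 7372, Σx² = 39986, Σy² = 1948
Sxx = Σx² − (Σx)²/n = 39986 − 31557.142857 = 8428.857143
Sxy = Σxy − (Σx)(Σy)/n = 7372 − 7788.571429 = -416.571429
Syy = Σy² − (Σy)²/n = 1948 − 1922.285714 = 25.714286
R² = Sxy²/(Sxx·Syy) = (-416.571429)²/(8428.857143·25.714286) = 0.800637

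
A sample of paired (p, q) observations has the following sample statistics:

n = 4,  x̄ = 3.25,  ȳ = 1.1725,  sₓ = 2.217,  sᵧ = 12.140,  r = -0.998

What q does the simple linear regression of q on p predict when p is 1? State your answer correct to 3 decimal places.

13.469

b = r · sᵧ/sₓ = -0.998 · 12.14/2.217 = -5.464917
a = ȳ − b·x̄ = 1.1725 − (-5.464917)·3.25 = 18.933479
ŷ(1) = a + b·1 = 18.933479 + (-5.464917)·1 = 13.468562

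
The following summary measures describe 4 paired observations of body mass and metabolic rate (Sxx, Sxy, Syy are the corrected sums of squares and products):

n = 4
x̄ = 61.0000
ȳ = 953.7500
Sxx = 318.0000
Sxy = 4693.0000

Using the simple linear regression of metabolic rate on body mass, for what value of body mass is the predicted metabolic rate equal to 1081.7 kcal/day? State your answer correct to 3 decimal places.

b = Sxy/Sxx = 4693/318 = 14.757862
a = ȳ − b·x̄ = 953.75 − 14.757862·61 = 53.520440
Set a + b·x = 1081.7: x = (1081.7 − 53.520440) / 14.757862 = 69.669955

69.670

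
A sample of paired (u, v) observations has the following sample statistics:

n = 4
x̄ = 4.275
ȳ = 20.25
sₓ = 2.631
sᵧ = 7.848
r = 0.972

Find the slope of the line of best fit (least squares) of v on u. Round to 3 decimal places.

2.899

b = r · sᵧ/sₓ = 0.972 · 7.848/2.631 = 2.899375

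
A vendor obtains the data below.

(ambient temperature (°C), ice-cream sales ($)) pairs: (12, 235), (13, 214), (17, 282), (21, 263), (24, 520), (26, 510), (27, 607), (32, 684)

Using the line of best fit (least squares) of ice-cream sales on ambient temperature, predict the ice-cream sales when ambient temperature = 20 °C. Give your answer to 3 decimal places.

n = 8, Σx = 172, Σy = 3315, Σxy = 79936, Σx² = 4048
Sxx = Σx² − (Σx)²/n = 4048 − 3698 = 350
Sxy = Σxy − (Σx)(Σy)/n = 79936 − 71272.5 = 8663.5
b = Sxy/Sxx = 8663.5/350 = 24.752857
a = ȳ − b·x̄ = 414.375 − 24.752857·21.5 = -117.811429
ŷ(20) = a + b·20 = -117.811429 + 24.752857·20 = 377.245714

377.246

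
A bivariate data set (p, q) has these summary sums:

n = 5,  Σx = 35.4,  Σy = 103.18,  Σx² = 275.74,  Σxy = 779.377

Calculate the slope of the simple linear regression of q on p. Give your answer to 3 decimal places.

1.946

Sxx = Σx² − (Σx)²/n = 275.74 − 250.632 = 25.108
Sxy = Σxy − (Σx)(Σy)/n = 779.377 − 730.5144 = 48.8626
b = Sxy/Sxx = 48.8626/25.108 = 1.946097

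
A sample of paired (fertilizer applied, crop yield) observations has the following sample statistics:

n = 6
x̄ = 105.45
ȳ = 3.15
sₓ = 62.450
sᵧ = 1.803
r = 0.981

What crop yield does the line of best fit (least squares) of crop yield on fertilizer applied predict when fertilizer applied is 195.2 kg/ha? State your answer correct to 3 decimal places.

5.692

b = r · sᵧ/sₓ = 0.981 · 1.803/62.45 = 0.028323
a = ȳ − b·x̄ = 3.15 − 0.028323·105.45 = 0.163388
ŷ(195.2) = a + b·195.2 = 0.163388 + 0.028323·195.2 = 5.691949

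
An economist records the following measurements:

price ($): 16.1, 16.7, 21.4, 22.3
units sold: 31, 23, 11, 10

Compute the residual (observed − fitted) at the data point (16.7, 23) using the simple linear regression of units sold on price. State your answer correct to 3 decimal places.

n = 4, Σx = 76.5, Σy = 75, Σxy = 1341.6, Σx² = 1493.35
Sxx = Σx² − (Σx)²/n = 1493.35 − 1463.0625 = 30.2875
Sxy = Σxy − (Σx)(Σy)/n = 1341.6 − 1434.375 = -92.775
b = Sxy/Sxx = -92.775/30.2875 = -3.063145
a = ȳ − b·x̄ = 18.75 − (-3.063145)·19.125 = 77.332645
ŷ(16.7) = 77.332645 + (-3.063145)·16.7 = 26.178126
residual = y − ŷ = 23 − 26.178126 = -3.178126

-3.178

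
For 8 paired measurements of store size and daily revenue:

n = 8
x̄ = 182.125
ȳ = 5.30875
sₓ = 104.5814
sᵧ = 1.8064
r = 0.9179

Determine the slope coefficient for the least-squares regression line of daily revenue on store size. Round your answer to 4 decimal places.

b = r · sᵧ/sₓ = 0.9179 · 1.8064/104.5814 = 0.015855

0.0159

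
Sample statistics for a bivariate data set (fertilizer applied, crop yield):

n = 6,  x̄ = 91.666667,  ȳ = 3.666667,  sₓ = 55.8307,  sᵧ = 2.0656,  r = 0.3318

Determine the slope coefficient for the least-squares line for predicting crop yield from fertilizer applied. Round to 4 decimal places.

b = r · sᵧ/sₓ = 0.3318 · 2.0656/55.8307 = 0.012276

0.0123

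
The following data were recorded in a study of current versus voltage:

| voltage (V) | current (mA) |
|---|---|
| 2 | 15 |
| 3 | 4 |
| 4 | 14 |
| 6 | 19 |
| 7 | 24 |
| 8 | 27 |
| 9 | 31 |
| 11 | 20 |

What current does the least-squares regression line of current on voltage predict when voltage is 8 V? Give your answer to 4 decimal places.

n = 8, Σx = 50, Σy = 154, Σxy = 1095, Σx² = 380
Sxx = Σx² − (Σx)²/n = 380 − 312.5 = 67.5
Sxy = Σxy − (Σx)(Σy)/n = 1095 − 962.5 = 132.5
b = Sxy/Sxx = 132.5/67.5 = 1.962963
a = ȳ − b·x̄ = 19.25 − 1.962963·6.25 = 6.981481
ŷ(8) = a + b·8 = 6.981481 + 1.962963·8 = 22.685185

22.6852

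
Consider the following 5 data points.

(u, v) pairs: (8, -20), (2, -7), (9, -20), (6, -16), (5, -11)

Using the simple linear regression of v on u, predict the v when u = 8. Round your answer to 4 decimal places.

n = 5, Σx = 30, Σy = -74, Σxy = -505, Σx² = 210
Sxx = Σx² − (Σx)²/n = 210 − 180 = 30
Sxy = Σxy − (Σx)(Σy)/n = -505 − (-444) = -61
b = Sxy/Sxx = -61/30 = -2.033333
a = ȳ − b·x̄ = -14.8 − (-2.033333)·6 = -2.6
ŷ(8) = a + b·8 = -2.6 + (-2.033333)·8 = -18.866667

-18.8667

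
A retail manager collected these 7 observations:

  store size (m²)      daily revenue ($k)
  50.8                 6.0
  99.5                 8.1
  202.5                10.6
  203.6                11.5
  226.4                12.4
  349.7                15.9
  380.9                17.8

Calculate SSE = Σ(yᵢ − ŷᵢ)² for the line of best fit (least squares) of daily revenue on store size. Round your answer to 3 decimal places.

1.059

n = 7, Σx = 1513.4, Σy = 82.3, Σxy = 20746.26, Σx² = 413571.96, Σy² = 1069.63
Sxx = Σx² − (Σx)²/n = 413571.96 − 327197.08 = 86374.88
Sxy = Σxy − (Σx)(Σy)/n = 20746.26 − 17793.26 = 2953
Syy = Σy² − (Σy)²/n = 1069.63 − 967.612857 = 102.017143
b = Sxy/Sxx = 2953/86374.88 = 0.034188
SSE = Syy − b·Sxy = 102.017143 − 0.034188·2953 = 1.059445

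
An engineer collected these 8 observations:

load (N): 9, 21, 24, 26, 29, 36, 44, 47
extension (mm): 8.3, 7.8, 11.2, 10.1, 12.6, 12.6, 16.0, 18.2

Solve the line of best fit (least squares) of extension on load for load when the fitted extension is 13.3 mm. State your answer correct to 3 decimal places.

n = 8, Σx = 236, Σy = 96.8, Σxy = 3148.3, Σx² = 8056
Sxx = Σx² − (Σx)²/n = 8056 − 6962 = 1094
Sxy = Σxy − (Σx)(Σy)/n = 3148.3 − 2855.6 = 292.7
b = Sxy/Sxx = 292.7/1094 = 0.267550
a = ȳ − b·x̄ = 12.1 − 0.267550·29.5 = 4.207267
Set a + b·x = 13.3: x = (13.3 − 4.207267) / 0.267550 = 33.985138

33.985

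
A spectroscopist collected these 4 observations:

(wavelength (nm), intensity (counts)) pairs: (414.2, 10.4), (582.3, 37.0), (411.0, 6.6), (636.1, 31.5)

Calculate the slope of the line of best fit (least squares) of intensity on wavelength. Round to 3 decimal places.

0.123

n = 4, Σx = 2043.6, Σy = 85.5, Σxy = 48602.53, Σx² = 1084179.14
Sxx = Σx² − (Σx)²/n = 1084179.14 − 1044075.24 = 40103.9
Sxy = Σxy − (Σx)(Σy)/n = 48602.53 − 43681.95 = 4920.58
b = Sxy/Sxx = 4920.58/40103.9 = 0.122696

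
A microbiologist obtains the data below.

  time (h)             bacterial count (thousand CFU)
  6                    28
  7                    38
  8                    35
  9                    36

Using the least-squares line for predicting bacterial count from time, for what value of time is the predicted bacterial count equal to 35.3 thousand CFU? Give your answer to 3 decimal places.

8.000

n = 4, Σx = 30, Σy = 137, Σxy = 1038, Σx² = 230
Sxx = Σx² − (Σx)²/n = 230 − 225 = 5
Sxy = Σxy − (Σx)(Σy)/n = 1038 − 1027.5 = 10.5
b = Sxy/Sxx = 10.5/5 = 2.1
a = ȳ − b·x̄ = 34.25 − 2.1·7.5 = 18.5
Set a + b·x = 35.3: x = (35.3 − 18.5) / 2.1 = 8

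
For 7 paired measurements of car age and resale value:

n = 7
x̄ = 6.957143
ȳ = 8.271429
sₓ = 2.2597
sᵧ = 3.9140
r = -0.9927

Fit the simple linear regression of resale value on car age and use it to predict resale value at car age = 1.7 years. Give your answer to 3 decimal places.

b = r · sᵧ/sₓ = -0.9927 · 3.914/2.2597 = -1.719444
a = ȳ − b·x̄ = 8.271429 − (-1.719444)·6.957143 = 20.233847
ŷ(1.7) = a + b·1.7 = 20.233847 + (-1.719444)·1.7 = 17.310792

17.311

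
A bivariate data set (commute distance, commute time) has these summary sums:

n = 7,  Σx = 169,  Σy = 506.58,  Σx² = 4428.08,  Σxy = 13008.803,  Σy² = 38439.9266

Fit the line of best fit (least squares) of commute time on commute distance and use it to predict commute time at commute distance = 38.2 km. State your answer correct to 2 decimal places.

Sxx = Σx² − (Σx)²/n = 4428.08 − 4080.142857 = 347.937143
Sxy = Σxy − (Σx)(Σy)/n = 13008.803 − 12230.288571 = 778.514429
b = Sxy/Sxx = 778.514429/347.937143 = 2.237515
a = ȳ − b·x̄ = 72.368571 − 2.237515·24.142857 = 18.348577
ŷ(38.2) = a + b·38.2 = 18.348577 + 2.237515·38.2 = 103.821633

103.82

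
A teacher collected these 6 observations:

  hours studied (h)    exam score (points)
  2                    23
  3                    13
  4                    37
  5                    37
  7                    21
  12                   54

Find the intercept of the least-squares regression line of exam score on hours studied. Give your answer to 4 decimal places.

14.4173

n = 6, Σx = 33, Σy = 185, Σxy = 1213, Σx² = 247
Sxx = Σx² − (Σx)²/n = 247 − 181.5 = 65.5
Sxy = Σxy − (Σx)(Σy)/n = 1213 − 1017.5 = 195.5
b = Sxy/Sxx = 195.5/65.5 = 2.984733
a = ȳ − b·x̄ = 30.833333 − 2.984733·5.5 = 14.417303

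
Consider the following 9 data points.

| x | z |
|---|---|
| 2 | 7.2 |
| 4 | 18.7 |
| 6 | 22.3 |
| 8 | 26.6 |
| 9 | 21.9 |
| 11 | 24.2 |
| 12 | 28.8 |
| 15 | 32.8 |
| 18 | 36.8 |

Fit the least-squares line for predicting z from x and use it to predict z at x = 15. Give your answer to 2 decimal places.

n = 9, Σx = 85, Σy = 219.3, Σxy = 2399.1, Σx² = 1015
Sxx = Σx² − (Σx)²/n = 1015 − 802.777778 = 212.222222
Sxy = Σxy − (Σx)(Σy)/n = 2399.1 − 2071.166667 = 327.933333
b = Sxy/Sxx = 327.933333/212.222222 = 1.545236
a = ȳ − b·x̄ = 24.366667 − 1.545236·9.444444 = 9.772775
ŷ(15) = a + b·15 = 9.772775 + 1.545236·15 = 32.951309

32.95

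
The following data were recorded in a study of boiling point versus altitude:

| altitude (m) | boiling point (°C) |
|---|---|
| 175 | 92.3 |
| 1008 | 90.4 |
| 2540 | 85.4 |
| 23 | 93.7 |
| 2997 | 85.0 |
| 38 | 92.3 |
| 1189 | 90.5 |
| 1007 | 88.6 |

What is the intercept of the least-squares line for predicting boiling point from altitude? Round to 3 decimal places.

n = 8, Σx = 8977, Σy = 718.2, Σxy = 781423.9, Σx² = 18910041
Sxx = Σx² − (Σx)²/n = 18910041 − 10073316.125 = 8836724.875
Sxy = Σxy − (Σx)(Σy)/n = 781423.9 − 805910.175 = -24486.275
b = Sxy/Sxx = -24486.275/8836724.875 = -0.002771
a = ȳ − b·x̄ = 89.775 − (-0.002771)·1122.125 = 92.884372

92.884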